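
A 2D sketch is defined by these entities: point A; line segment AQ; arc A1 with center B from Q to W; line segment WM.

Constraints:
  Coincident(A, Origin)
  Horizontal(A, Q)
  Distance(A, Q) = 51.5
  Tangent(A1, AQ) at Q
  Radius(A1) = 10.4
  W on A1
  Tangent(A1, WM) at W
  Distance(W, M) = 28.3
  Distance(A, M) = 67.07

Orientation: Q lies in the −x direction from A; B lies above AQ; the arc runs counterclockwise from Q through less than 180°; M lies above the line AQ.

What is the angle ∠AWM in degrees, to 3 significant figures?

133°

A is at the origin; A and Q share the same y with |AQ| = 51.5 and Q on the −x side, so Q = (-51.5, 0.00). Tangency of A1 to AQ means the radius BQ is perpendicular to AQ, so B = Q + (0, 10.4) = (-51.5, 10.4). Since BW ⟂ WM (tangency), |BM| = √(10.4² + 28.3²) = 30.2 regardless of where W sits on A1. So M lies on both circle(A, 67.07) and circle(B, 30.2); the above-AQ intersection is M = (-53.5, 40.5). W is the foot of the tangent from M: W = (-42.0, 14.6).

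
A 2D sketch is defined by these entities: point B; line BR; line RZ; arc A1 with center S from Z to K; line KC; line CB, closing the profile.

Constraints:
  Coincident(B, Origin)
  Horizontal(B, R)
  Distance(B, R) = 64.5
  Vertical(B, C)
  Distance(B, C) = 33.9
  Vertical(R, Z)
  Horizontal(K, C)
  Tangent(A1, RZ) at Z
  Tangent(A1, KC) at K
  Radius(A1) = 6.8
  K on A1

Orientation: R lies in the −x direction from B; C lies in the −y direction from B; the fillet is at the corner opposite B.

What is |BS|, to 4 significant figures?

63.75

B is at the origin; B and R share the same y with |BR| = 64.5 and R on the −x side, so R = (-64.50, 0.000). BC is vertical with |BC| = 33.9 and C on the −y side, so C = (0.000, -33.90). The virtual corner opposite B is at (-64.50, -33.90). A1 meets RZ tangentially, so SZ is at right angles to RZ and the tangent condition forces SK to be normal to KC, with radius 6.8, so the center S sits 6.8 in from both sides at S = (-57.70, -27.10). Then |BS| = |S − B| = 63.75.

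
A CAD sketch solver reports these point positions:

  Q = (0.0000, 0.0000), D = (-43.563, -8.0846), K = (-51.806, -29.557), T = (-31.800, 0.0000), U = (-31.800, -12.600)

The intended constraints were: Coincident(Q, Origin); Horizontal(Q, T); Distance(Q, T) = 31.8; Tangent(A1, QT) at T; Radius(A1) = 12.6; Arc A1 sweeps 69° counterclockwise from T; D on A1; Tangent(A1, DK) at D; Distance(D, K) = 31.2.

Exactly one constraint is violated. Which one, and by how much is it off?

Distance(D, K) = 31.2 — off by 8.20.

Q = (0.00, 0.00) ✓; Q.y = 0.00, T.y = 0.00 ✓; |QT| = 31.80 ✓; ∠(UT, TQ) = 90.00° ✓; |UT| = 12.60 ✓; bearing(U→D) − bearing(U→T) = 69.00° ✓; |UD| = 12.60 ✓; ∠(UD, DK) = 90.00° ✓; |DK| = 23.00 ✗.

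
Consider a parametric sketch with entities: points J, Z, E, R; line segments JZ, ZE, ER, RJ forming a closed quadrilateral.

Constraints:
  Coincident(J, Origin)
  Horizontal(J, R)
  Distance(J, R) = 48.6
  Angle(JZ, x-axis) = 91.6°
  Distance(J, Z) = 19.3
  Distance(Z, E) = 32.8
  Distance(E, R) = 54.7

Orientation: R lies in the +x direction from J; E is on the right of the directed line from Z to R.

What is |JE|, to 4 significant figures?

14.00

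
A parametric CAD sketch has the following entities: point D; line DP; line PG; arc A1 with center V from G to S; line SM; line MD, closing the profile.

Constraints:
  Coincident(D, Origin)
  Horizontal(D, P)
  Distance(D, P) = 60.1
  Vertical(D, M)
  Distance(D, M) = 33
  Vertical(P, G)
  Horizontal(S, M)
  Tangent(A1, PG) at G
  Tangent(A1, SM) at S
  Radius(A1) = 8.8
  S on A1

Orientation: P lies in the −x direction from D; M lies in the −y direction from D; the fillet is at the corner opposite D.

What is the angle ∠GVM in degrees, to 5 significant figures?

170.27°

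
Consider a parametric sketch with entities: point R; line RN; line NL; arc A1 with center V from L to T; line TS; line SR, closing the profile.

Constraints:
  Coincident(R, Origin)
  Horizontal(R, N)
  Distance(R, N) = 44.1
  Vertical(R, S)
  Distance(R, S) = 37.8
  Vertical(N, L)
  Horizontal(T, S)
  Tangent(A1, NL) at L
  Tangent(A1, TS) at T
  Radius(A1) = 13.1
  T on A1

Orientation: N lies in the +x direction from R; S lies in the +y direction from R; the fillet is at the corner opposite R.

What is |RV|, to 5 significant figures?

39.637

RS is vertical with |RS| = 37.8 and S on the +y side, so S = (0.0000, 37.800). The virtual corner opposite R is at (44.100, 37.800). Tangency of A1 to NL means the radius VL is perpendicular to NL and tangency of A1 to TS means the radius VT is perpendicular to TS, with radius 13.1, so the center V sits 13.1 in from both sides at V = (31.000, 24.700). Then |RV| = |V − R| = 39.637.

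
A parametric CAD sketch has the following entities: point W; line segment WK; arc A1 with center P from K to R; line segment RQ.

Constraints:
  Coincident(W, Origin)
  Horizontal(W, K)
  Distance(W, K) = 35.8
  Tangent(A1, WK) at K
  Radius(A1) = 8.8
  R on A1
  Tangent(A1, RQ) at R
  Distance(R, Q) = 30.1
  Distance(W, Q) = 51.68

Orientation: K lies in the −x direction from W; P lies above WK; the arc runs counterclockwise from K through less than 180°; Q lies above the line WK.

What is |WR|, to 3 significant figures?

29.1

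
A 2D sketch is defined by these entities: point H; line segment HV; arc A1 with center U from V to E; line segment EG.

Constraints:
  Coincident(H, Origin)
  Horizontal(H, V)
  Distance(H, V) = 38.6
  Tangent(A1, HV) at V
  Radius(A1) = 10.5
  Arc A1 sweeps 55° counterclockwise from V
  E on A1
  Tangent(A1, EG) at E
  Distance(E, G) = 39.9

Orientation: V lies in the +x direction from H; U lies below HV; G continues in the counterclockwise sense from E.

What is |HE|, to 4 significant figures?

30.33

H is at the origin; H and V share the same y with |HV| = 38.6 and V on the +x side, so V = (38.60, 0.000). Tangency of A1 to HV means the radius UV is perpendicular to HV, so U = V + (0, -10.5) = (38.60, -10.50). On A1, V sits at bearing 90° from U; a 55° counterclockwise sweep puts E at bearing 145°, so E = U + 10.5·(cos 145°, sin 145°) = (30.00, -4.477). Then |HE| = |E − H| = 30.33.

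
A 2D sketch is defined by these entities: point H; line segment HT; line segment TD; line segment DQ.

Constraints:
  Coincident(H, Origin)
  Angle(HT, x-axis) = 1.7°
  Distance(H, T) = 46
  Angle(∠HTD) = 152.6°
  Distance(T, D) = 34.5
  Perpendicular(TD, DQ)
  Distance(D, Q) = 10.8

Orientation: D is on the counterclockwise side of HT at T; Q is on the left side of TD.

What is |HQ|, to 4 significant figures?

76.05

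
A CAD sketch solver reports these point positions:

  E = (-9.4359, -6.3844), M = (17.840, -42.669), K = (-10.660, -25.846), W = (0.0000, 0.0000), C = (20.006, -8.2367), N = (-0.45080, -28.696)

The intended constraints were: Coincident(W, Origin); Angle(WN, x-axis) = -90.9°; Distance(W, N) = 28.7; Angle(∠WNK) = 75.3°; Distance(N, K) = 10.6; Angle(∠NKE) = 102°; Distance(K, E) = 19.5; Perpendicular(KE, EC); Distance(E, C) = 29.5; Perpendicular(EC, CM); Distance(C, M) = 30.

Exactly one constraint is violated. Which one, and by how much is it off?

Distance(C, M) = 30 — off by 4.50.

W = (0.00, 0.00) ✓; WN at -90.90° ✓; |WN| = 28.70 ✓; ∠WNK = 75.30° ✓; |NK| = 10.60 ✓; ∠NKE = 102.0° ✓; |KE| = 19.50 ✓; ∠(KE, EC) = 90.00° ✓; |EC| = 29.50 ✓; ∠(EC, CM) = 90.00° ✓; |CM| = 34.50 ✗.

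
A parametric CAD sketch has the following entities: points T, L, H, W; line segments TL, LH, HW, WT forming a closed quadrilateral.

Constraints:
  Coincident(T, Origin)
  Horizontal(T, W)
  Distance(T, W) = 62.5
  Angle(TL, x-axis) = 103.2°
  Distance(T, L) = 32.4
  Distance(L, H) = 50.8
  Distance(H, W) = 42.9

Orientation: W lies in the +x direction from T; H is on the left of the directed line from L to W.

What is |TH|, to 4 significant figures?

57.49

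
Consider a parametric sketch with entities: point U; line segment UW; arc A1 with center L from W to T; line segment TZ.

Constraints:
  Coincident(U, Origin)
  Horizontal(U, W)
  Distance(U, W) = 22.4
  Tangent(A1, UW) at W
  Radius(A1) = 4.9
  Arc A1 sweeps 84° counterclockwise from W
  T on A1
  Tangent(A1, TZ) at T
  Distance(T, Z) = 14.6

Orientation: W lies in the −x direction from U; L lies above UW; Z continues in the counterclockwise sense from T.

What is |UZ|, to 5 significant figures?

24.770

U is at the origin; U and W share the same y with |UW| = 22.4 and W on the −x side, so W = (-22.400, 0.0000). Tangency of A1 to UW means the radius LW is perpendicular to UW, so L = W + (0, 4.9) = (-22.400, 4.9000). On A1, W sits at bearing -90° from L; an 84° counterclockwise sweep puts T at bearing -6°, so T = L + 4.9·(cos -6°, sin -6°) = (-17.527, 4.3878). Tangency of A1 to TZ means the radius LT is perpendicular to TZ, so TZ runs along (−sin -6°, cos -6°); with |TZ| = 14.6, Z = (-16.001, 18.908). Then |UZ| = |Z − U| = 24.770.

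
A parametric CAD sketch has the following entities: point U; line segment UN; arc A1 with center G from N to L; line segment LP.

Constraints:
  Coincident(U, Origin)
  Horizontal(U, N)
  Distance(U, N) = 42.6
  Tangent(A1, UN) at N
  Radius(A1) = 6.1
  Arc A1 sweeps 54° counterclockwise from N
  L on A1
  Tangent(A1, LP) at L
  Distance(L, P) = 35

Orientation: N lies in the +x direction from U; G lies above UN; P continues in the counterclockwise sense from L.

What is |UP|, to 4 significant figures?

74.76

U is at the origin; UN is horizontal with |UN| = 42.6 and N on the +x side, so N = (42.60, 0.000). The tangent condition forces GN to be normal to UN, so G = N + (0, 6.1) = (42.60, 6.100). On A1, N sits at bearing -90° from G; a 54° counterclockwise sweep puts L at bearing -36°, so L = G + 6.1·(cos -36°, sin -36°) = (47.54, 2.515). A1 meets LP tangentially, so GL is at right angles to LP, so LP runs along (−sin -36°, cos -36°); with |LP| = 35.0, P = (68.11, 30.83). Then |UP| = |P − U| = 74.76.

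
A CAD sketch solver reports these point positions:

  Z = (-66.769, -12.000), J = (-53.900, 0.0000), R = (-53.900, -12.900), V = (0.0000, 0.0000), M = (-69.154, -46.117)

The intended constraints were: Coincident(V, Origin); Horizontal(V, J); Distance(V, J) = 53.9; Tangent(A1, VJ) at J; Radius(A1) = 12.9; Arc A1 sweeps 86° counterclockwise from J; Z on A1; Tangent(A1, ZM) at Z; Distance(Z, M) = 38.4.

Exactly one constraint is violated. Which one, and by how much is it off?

Distance(Z, M) = 38.4 — off by 4.20.

V = (0.00, 0.00) ✓; V.y = 0.00, J.y = 0.00 ✓; |VJ| = 53.90 ✓; ∠(RJ, JV) = 90.00° ✓; |RJ| = 12.90 ✓; bearing(R→Z) − bearing(R→J) = 86.00° ✓; |RZ| = 12.90 ✓; ∠(RZ, ZM) = 90.00° ✓; |ZM| = 34.20 ✗.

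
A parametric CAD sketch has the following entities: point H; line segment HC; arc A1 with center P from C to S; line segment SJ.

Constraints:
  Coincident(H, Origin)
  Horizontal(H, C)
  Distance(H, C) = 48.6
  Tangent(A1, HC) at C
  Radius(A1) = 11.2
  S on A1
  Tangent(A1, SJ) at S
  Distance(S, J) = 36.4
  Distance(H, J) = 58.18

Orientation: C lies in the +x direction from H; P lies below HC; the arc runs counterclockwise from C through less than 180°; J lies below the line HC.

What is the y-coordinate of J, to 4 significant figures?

-46.67

Checks: |PS| = 11.20 ✓; ∠(PS, SJ) = 90.00° ✓; |SJ| = 36.40 ✓; |HJ| = 58.18 ✓.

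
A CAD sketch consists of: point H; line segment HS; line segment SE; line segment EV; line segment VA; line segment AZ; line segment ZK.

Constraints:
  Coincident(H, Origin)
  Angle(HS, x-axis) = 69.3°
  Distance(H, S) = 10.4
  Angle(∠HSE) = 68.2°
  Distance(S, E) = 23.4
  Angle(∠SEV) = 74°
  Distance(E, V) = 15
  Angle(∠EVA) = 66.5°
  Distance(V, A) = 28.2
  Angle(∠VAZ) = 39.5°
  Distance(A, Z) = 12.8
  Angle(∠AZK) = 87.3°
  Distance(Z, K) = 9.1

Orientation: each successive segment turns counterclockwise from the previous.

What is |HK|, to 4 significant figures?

7.271

H is at the origin; HS runs at 69.3° with length 10.4, so S = (3.676, 9.729). ∠HSE = 68.2° gives SE at -178.9° from the x-axis; with |SE| = 23.4, E = (-19.72, 9.279). ∠SEV = 74.0° gives EV at -72.90° from the x-axis; with |EV| = 15.0, V = (-15.31, -5.057). ∠EVA = 66.5° gives VA at 40.60° from the x-axis; with |VA| = 28.2, A = (6.103, 13.29). ∠VAZ = 39.5° gives AZ at -178.9° from the x-axis; with |AZ| = 12.8, Z = (-6.695, 13.05). ∠AZK = 87.3° gives ZK at -86.20° from the x-axis; with |ZK| = 9.1, K = (-6.092, 3.969). Then |HK| = |K − H| = 7.271.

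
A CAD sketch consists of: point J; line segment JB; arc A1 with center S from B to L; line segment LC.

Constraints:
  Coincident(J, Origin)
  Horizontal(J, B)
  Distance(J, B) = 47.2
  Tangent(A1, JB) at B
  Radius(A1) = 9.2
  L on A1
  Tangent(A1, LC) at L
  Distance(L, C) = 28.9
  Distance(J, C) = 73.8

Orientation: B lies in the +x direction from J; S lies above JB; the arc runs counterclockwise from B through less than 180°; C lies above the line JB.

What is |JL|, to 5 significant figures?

56.123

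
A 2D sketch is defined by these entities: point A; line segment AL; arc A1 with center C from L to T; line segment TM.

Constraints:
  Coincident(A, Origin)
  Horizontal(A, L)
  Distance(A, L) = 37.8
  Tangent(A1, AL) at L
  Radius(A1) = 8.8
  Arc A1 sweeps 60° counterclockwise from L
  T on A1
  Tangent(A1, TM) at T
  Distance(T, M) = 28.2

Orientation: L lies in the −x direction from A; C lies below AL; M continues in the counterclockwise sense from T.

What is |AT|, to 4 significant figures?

45.63

A is at the origin; A and L share the same y with |AL| = 37.8 and L on the −x side, so L = (-37.80, 0.000). Tangency of A1 to AL means the radius CL is perpendicular to AL, so C = L + (0, -8.8) = (-37.80, -8.800). On A1, L sits at bearing 90° from C; a 60° counterclockwise sweep puts T at bearing 150°, so T = C + 8.8·(cos 150°, sin 150°) = (-45.42, -4.400). Then |AT| = |T − A| = 45.63.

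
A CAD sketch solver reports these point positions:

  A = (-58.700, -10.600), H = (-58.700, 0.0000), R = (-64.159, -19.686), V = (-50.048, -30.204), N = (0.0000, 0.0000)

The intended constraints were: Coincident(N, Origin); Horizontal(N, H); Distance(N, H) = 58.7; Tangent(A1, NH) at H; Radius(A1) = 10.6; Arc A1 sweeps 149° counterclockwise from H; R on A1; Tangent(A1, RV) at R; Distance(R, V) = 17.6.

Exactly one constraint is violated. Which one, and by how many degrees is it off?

Tangent(A1, RV) at R — off by 5.70°.

N = (0.00, 0.00) ✓; N.y = 0.00, H.y = 0.00 ✓; |NH| = 58.70 ✓; ∠(AH, HN) = 90.00° ✓; |AH| = 10.60 ✓; bearing(A→R) − bearing(A→H) = 149.0° ✓; |AR| = 10.60 ✓; ∠(AR, RV) = 95.70° ✗; |RV| = 17.60 ✓.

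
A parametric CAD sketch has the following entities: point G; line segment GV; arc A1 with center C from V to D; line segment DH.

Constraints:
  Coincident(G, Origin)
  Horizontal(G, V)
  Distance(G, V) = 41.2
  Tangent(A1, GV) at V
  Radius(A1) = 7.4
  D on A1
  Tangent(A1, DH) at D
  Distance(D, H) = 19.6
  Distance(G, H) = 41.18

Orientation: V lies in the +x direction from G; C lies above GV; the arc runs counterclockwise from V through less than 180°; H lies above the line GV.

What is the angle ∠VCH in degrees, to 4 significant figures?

153.4°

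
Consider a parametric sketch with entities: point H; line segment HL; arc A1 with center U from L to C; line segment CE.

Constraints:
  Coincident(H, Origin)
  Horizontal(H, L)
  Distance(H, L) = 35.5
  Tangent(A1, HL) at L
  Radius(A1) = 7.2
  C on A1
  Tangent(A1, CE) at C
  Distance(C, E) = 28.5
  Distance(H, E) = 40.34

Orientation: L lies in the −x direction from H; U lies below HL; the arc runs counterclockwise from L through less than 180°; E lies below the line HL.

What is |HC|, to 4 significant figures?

42.66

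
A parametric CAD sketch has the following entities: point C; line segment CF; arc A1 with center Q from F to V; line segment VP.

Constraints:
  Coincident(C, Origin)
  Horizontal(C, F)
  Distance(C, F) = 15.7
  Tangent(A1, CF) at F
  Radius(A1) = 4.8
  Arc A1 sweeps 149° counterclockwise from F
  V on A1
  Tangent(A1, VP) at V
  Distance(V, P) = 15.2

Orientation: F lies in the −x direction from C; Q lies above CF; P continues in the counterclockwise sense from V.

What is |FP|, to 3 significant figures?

19.8

On A1, F sits at bearing -90° from Q; a 149° counterclockwise sweep puts V at bearing 59°, so V = Q + 4.8·(cos 59°, sin 59°) = (-13.2, 8.91). The tangent condition forces QV to be normal to VP, so VP runs along (−sin 59°, cos 59°); with |VP| = 15.2, P = (-26.3, 16.7). Then |FP| = |P − F| = 19.8.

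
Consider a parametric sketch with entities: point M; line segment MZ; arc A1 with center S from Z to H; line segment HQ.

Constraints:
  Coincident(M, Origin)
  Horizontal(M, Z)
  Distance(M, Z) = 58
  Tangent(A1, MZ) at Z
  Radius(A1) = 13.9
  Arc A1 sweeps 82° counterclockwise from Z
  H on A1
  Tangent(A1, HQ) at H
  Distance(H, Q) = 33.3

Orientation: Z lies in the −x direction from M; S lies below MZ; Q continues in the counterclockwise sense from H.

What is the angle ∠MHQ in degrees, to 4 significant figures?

107.5°

M is at the origin; M and Z share the same y with |MZ| = 58.0 and Z on the −x side, so Z = (-58.00, 0.000). The tangent condition forces SZ to be normal to MZ, so S = Z + (0, -13.9) = (-58.00, -13.90). On A1, Z sits at bearing 90° from S; an 82° counterclockwise sweep puts H at bearing 172°, so H = S + 13.9·(cos 172°, sin 172°) = (-71.76, -11.97). Since A1 is tangent to HQ there, SH ⟂ HQ, so HQ runs along (−sin 172°, cos 172°); with |HQ| = 33.3, Q = (-76.40, -44.94). Then cos ∠MHQ = HM·HQ / (|HM||HQ|), giving 107.5°.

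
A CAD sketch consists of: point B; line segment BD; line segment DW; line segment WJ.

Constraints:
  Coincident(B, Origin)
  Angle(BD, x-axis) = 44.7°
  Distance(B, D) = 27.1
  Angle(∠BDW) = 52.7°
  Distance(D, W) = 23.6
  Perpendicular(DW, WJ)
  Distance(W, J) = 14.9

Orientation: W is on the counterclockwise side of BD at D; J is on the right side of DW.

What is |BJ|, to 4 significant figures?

37.16

B is at the origin; BD runs at 44.7° with length 27.1, so D = 27.1·(cos 44.7°, sin 44.7°) = (19.26, 19.06). ∠BDW = 52.7°, so DW runs at 44.7° + (180° − 52.7°) = 172.0° from the x-axis; with |DW| = 23.6, W = D + 23.6·(cos 172.0°, sin 172.0°) = (-4.108, 22.35). DW ⟂ WJ; with |WJ| = 14.9 on the right of DW, J = W + 14.9·(0.1392, 0.9903) = (-2.034, 37.10). Then |BJ| = |J − B| = 37.16.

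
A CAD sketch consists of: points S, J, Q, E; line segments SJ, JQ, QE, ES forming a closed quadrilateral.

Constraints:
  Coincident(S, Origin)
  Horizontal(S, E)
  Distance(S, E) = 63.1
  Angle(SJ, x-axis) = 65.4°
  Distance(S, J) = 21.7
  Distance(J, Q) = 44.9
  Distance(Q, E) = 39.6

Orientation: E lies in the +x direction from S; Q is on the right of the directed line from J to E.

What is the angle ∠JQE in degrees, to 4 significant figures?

85.62°

Checks: |JQ| = 44.90 ✓; |QE| = 39.60 ✓.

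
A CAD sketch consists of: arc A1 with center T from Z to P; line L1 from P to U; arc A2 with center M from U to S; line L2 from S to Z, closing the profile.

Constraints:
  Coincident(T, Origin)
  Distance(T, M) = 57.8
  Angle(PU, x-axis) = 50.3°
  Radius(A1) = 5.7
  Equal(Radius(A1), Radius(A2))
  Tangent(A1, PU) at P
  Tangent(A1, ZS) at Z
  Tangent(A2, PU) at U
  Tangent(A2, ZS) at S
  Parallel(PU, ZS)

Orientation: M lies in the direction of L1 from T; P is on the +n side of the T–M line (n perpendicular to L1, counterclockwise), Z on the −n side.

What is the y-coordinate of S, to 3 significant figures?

40.8

The slot axis is L1's direction at 50.3°, so u = (cos 50.3°, sin 50.3°) = (0.639, 0.769) and n = (−sin 50.3°, cos 50.3°) = (-0.769, 0.639). T is at the origin and M lies 57.8 along u from T, so M = 57.8·u = (36.9, 44.5). Tangency of A1 to both parallel lines with radius 5.7 puts P and Z at T ± 5.7·n: P = (-4.39, 3.64), Z = (4.39, -3.64). Equal radii place U and S the same way about M: U = M + 5.7·n = (32.5, 48.1), S = M − 5.7·n = (41.3, 40.8). So S.y = 40.8.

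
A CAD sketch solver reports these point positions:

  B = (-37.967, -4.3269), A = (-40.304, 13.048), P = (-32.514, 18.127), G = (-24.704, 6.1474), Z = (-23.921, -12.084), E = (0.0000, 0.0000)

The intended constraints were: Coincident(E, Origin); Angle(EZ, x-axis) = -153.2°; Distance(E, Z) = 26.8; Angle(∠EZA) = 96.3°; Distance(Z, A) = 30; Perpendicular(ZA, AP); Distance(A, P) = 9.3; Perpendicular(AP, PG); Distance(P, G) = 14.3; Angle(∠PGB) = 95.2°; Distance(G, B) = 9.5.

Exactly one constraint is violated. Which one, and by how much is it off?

Distance(G, B) = 9.5 — off by 7.40.

E = (0.00, 0.00) ✓; EZ at -153.2° ✓; |EZ| = 26.80 ✓; ∠EZA = 96.30° ✓; |ZA| = 30.00 ✓; ∠(ZA, AP) = 90.00° ✓; |AP| = 9.299 ✓; ∠(AP, PG) = 90.00° ✓; |PG| = 14.30 ✓; ∠PGB = 95.20° ✓; |GB| = 16.90 ✗.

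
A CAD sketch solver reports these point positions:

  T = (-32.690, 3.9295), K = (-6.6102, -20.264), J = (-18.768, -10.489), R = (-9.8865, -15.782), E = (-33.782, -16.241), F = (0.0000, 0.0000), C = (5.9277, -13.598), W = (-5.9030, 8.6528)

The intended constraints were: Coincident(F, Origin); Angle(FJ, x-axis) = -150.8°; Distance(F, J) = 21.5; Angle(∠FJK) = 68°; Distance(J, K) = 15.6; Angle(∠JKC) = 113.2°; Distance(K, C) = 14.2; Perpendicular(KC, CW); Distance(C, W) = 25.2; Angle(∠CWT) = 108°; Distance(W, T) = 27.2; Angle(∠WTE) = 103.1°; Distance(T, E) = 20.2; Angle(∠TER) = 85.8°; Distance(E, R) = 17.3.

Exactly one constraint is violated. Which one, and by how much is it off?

Distance(E, R) = 17.3 — off by 6.60.

F = (0.00, 0.00) ✓; FJ at -150.8° ✓; |FJ| = 21.50 ✓; ∠FJK = 68.00° ✓; |JK| = 15.60 ✓; ∠JKC = 113.2° ✓; |KC| = 14.20 ✓; ∠(KC, CW) = 90.00° ✓; |CW| = 25.20 ✓; ∠CWT = 108.0° ✓; |WT| = 27.20 ✓; ∠WTE = 103.1° ✓; |TE| = 20.20 ✓; ∠TER = 85.80° ✓; |ER| = 23.90 ✗.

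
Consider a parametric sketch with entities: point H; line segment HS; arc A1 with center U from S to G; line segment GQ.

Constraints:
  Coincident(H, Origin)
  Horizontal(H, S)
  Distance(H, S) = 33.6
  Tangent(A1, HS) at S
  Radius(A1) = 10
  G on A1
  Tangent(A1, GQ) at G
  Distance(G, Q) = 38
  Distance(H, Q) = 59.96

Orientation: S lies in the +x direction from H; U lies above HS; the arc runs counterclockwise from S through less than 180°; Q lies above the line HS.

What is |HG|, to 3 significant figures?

45.0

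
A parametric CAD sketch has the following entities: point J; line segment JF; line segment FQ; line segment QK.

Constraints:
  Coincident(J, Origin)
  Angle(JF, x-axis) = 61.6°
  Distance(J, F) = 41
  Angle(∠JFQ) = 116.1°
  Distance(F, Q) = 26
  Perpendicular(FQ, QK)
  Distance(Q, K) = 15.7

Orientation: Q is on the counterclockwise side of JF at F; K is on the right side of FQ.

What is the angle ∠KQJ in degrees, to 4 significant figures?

129.9°

J is at the origin; JF runs at 61.6° with length 41.0, so F = 41.0·(cos 61.6°, sin 61.6°) = (19.50, 36.07). ∠JFQ = 116.1°, so FQ runs at 61.6° + (180° − 116.1°) = 125.5° from the x-axis; with |FQ| = 26.0, Q = F + 26.0·(cos 125.5°, sin 125.5°) = (4.402, 57.23). FQ ⟂ QK; with |QK| = 15.7 on the right of FQ, K = Q + 15.7·(0.8141, 0.5807) = (17.18, 66.35). Then cos ∠KQJ = QK·QJ / (|QK||QJ|), giving 129.9°.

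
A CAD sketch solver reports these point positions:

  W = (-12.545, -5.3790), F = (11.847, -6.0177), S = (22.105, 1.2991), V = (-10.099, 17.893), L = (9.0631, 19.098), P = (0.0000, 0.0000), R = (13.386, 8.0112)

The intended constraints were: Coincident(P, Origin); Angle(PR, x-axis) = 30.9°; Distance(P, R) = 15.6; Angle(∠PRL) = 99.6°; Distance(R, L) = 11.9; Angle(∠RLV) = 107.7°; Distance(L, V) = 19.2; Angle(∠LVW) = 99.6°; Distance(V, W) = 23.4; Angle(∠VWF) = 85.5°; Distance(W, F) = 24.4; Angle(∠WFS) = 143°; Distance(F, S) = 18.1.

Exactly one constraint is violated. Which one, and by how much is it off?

Distance(F, S) = 18.1 — off by 5.50.

P = (0.00, 0.00) ✓; PR at 30.90° ✓; |PR| = 15.60 ✓; ∠PRL = 99.60° ✓; |RL| = 11.90 ✓; ∠RLV = 107.7° ✓; |LV| = 19.20 ✓; ∠LVW = 99.60° ✓; |VW| = 23.40 ✓; ∠VWF = 85.50° ✓; |WF| = 24.40 ✓; ∠WFS = 143.0° ✓; |FS| = 12.60 ✗.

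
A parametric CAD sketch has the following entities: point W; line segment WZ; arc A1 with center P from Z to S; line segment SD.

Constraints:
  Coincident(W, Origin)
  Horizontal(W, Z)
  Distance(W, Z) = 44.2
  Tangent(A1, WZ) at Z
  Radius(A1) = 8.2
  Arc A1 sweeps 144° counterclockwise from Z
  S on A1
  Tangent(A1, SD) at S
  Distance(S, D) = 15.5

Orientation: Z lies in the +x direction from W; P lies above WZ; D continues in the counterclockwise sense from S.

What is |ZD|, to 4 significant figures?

25.16

W is at the origin; WZ is horizontal with |WZ| = 44.2 and Z on the +x side, so Z = (44.20, 0.000). Tangency of A1 to WZ means the radius PZ is perpendicular to WZ, so P = Z + (0, 8.2) = (44.20, 8.200). On A1, Z sits at bearing -90° from P; a 144° counterclockwise sweep puts S at bearing 54°, so S = P + 8.2·(cos 54°, sin 54°) = (49.02, 14.83). Since A1 is tangent to SD there, PS ⟂ SD, so SD runs along (−sin 54°, cos 54°); with |SD| = 15.5, D = (36.48, 23.94). Then |ZD| = |D − Z| = 25.16.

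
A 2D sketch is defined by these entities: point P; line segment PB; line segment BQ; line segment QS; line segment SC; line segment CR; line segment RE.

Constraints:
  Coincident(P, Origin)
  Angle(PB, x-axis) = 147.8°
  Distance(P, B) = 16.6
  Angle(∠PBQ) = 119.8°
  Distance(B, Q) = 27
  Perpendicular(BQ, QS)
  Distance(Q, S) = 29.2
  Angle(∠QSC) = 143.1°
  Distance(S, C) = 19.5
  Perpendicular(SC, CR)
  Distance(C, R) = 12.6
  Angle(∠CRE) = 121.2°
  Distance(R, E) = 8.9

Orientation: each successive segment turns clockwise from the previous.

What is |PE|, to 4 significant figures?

20.03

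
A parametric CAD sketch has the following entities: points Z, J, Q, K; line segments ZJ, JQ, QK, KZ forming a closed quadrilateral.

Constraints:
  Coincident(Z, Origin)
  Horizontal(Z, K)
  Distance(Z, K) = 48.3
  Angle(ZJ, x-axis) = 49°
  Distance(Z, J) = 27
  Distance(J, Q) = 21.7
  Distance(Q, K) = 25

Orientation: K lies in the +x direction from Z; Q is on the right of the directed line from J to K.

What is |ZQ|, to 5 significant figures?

23.314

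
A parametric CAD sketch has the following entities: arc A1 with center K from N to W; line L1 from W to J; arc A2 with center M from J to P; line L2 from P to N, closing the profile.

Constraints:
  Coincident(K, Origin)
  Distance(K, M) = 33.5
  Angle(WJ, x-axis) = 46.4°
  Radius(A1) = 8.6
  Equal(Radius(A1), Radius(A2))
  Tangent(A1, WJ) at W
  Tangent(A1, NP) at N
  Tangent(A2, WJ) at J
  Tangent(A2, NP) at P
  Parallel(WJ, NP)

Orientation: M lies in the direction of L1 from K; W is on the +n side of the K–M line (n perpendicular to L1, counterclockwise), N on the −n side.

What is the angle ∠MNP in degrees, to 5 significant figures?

14.398°

The slot axis is L1's direction at 46.4°, so u = (cos 46.4°, sin 46.4°) = (0.68962, 0.72417) and n = (−sin 46.4°, cos 46.4°) = (-0.72417, 0.68962). K is at the origin and M lies 33.5 along u from K, so M = 33.5·u = (23.102, 24.260). Tangency of A1 to both parallel lines with radius 8.6 puts W and N at K ± 8.6·n: W = (-6.2279, 5.9307), N = (6.2279, -5.9307). Equal radii place J and P the same way about M: J = M + 8.6·n = (16.874, 30.190), P = M − 8.6·n = (29.330, 18.329). Then cos ∠MNP = NM·NP / (|NM||NP|), giving 14.398°.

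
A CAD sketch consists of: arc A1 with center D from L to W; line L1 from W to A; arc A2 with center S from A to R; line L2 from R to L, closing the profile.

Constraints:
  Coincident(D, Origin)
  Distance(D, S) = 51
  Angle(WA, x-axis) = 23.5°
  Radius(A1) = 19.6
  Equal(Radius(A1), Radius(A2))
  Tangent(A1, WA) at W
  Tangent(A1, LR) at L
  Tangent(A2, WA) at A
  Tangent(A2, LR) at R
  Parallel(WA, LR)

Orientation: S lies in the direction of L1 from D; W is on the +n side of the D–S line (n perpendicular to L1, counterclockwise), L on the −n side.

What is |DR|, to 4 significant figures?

54.64

Tangency of A1 to both parallel lines with radius 19.6 puts W and L at D ± 19.6·n: W = (-7.815, 17.97), L = (7.815, -17.97). Equal radii place A and R the same way about S: A = S + 19.6·n = (38.95, 38.31), R = S − 19.6·n = (54.59, 2.362). Then |DR| = |R − D| = 54.64.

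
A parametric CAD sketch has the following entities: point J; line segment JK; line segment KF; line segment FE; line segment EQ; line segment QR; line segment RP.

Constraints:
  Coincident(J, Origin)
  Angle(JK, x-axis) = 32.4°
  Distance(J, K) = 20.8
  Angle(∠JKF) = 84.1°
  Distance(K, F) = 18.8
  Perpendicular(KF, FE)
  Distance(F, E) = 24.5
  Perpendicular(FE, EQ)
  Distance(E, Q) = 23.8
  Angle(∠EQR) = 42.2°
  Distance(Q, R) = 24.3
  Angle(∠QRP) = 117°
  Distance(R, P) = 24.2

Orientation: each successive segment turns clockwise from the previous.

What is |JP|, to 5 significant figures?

33.715

J is at the origin; JK runs at 32.4° with length 20.8, so K = (17.562, 11.145). ∠JKF = 84.1° gives KF at -63.500° from the x-axis; with |KF| = 18.8, F = (25.951, -5.6796). KF is perpendicular to FE, so FE runs at -153.50°; with |FE| = 24.5, E = (4.0246, -16.611). FE is perpendicular to EQ, so EQ runs at 116.50°; with |EQ| = 23.8, Q = (-6.5949, 4.6880). ∠EQR = 42.2° gives QR at -21.300° from the x-axis; with |QR| = 24.3, R = (16.045, -4.1390). ∠QRP = 117.0° gives RP at -84.300° from the x-axis; with |RP| = 24.2, P = (18.449, -28.219). Then |JP| = |P − J| = 33.715.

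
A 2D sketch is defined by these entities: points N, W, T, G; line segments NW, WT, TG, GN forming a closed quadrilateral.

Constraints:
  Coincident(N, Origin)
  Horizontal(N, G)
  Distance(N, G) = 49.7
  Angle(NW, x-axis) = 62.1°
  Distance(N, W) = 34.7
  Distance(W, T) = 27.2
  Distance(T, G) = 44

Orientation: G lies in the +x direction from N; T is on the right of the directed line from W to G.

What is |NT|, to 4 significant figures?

8.135

Checks: |WT| = 27.20 ✓; |TG| = 44.00 ✓.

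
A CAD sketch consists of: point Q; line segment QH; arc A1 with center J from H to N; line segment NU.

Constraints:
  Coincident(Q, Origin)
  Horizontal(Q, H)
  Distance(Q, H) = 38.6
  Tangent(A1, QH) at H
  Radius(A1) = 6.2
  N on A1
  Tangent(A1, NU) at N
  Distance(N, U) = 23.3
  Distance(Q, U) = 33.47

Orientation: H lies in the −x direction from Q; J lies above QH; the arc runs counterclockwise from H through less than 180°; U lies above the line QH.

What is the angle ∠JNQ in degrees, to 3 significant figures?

160°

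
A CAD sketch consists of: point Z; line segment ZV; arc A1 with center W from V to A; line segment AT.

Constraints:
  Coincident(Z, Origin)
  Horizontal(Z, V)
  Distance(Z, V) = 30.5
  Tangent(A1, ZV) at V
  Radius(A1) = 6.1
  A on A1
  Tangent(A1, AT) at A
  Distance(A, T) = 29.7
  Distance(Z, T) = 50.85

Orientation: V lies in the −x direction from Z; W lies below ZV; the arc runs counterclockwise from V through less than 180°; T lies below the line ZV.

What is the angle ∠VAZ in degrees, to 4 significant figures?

35.93°

Z is at the origin; Z and V share the same y with |ZV| = 30.5 and V on the −x side, so V = (-30.50, 0.000). A1 meets ZV tangentially, so WV is at right angles to ZV, so W = V + (0, -6.1) = (-30.50, -6.100). Since WA ⟂ AT (tangency), |WT| = √(6.1² + 29.7²) = 30.32 regardless of where A sits on A1. So T lies on both circle(Z, 50.85) and circle(W, 30.32); the below-ZV intersection is T = (-35.99, -35.92). A is the foot of the tangent from T: A = (-36.60, -6.224).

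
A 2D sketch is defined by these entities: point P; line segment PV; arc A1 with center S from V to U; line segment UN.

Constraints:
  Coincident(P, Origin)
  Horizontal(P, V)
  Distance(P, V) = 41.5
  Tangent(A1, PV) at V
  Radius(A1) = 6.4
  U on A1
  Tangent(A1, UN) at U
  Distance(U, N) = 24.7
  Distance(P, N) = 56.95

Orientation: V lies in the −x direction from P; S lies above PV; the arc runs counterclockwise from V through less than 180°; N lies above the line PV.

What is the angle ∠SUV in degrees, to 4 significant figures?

30.74°

Checks: |SU| = 6.400 ✓; ∠(SU, UN) = 90.00° ✓; |UN| = 24.70 ✓; |PN| = 56.95 ✓.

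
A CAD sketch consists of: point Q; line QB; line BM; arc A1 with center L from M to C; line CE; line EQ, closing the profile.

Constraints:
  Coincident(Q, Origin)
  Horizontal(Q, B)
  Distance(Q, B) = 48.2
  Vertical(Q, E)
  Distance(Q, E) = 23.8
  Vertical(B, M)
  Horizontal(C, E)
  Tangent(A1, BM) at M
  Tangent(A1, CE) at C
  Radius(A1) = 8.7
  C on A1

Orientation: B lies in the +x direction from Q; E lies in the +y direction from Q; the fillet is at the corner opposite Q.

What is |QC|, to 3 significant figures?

46.1

Q is at the origin; Q and B share the same y with |QB| = 48.2 and B on the +x side, so B = (48.2, 0.00). QE is vertical with |QE| = 23.8 and E on the +y side, so E = (0.00, 23.8). The virtual corner opposite Q is at (48.2, 23.8). Since A1 is tangent to BM there, LM ⟂ BM and A1 meets CE tangentially, so LC is at right angles to CE, with radius 8.7, so the center L sits 8.7 in from both sides at L = (39.5, 15.1). That places the tangent points at M = (48.2, 15.1) on BM and C = (39.5, 23.8) on CE. Then |QC| = |C − Q| = 46.1.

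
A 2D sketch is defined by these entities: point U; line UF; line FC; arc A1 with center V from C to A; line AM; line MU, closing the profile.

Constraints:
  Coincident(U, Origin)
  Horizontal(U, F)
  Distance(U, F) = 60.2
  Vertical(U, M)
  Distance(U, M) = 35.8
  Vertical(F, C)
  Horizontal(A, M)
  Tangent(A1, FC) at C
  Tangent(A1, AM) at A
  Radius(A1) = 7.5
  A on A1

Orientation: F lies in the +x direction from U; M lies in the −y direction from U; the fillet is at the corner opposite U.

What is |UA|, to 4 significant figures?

63.71

U is at the origin; UF is horizontal with |UF| = 60.2 and F on the +x side, so F = (60.20, 0.000). UM is vertical with |UM| = 35.8 and M on the −y side, so M = (0.000, -35.80). The virtual corner opposite U is at (60.20, -35.80). Since A1 is tangent to FC there, VC ⟂ FC and the tangent condition forces VA to be normal to AM, with radius 7.5, so the center V sits 7.5 in from both sides at V = (52.70, -28.30). That places the tangent points at C = (60.20, -28.30) on FC and A = (52.70, -35.80) on AM. Then |UA| = |A − U| = 63.71.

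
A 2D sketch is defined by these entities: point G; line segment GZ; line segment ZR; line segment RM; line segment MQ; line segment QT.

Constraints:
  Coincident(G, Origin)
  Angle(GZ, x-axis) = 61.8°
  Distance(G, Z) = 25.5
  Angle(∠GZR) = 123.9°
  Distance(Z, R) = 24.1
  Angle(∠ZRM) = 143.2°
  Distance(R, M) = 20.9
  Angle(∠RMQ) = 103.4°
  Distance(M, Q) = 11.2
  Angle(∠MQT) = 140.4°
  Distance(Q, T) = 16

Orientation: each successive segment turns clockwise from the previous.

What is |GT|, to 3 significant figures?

37.4

G is at the origin; GZ runs at 61.8° with length 25.5, so Z = (12.1, 22.5). ∠GZR = 123.9° gives ZR at 5.70° from the x-axis; with |ZR| = 24.1, R = (36.0, 24.9). ∠ZRM = 143.2° gives RM at -31.1° from the x-axis; with |RM| = 20.9, M = (53.9, 14.1). ∠RMQ = 103.4° gives MQ at -108° from the x-axis; with |MQ| = 11.2, Q = (50.5, 3.40). ∠MQT = 140.4° gives QT at -147° from the x-axis; with |QT| = 16.0, T = (37.1, -5.24). Then |GT| = |T − G| = 37.4.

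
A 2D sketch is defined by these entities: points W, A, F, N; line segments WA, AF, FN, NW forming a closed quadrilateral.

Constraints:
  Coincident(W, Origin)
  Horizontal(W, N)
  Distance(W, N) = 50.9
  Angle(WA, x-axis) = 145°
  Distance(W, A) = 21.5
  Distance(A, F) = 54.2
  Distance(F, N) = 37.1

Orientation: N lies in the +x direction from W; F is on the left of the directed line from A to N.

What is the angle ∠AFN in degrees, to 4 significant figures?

97.60°

Checks: |AF| = 54.20 ✓; |FN| = 37.10 ✓.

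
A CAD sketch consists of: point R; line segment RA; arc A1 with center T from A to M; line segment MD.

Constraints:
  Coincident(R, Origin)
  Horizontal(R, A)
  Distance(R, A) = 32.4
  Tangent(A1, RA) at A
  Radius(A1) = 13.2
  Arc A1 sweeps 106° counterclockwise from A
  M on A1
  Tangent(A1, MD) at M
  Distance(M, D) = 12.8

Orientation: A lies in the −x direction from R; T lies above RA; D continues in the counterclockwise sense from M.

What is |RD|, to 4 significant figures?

37.27

R is at the origin; RA is horizontal with |RA| = 32.4 and A on the −x side, so A = (-32.40, 0.000). Since A1 is tangent to RA there, TA ⟂ RA, so T = A + (0, 13.2) = (-32.40, 13.20). On A1, A sits at bearing -90° from T; a 106° counterclockwise sweep puts M at bearing 16°, so M = T + 13.2·(cos 16°, sin 16°) = (-19.71, 16.84). Since A1 is tangent to MD there, TM ⟂ MD, so MD runs along (−sin 16°, cos 16°); with |MD| = 12.8, D = (-23.24, 29.14). Then |RD| = |D − R| = 37.27.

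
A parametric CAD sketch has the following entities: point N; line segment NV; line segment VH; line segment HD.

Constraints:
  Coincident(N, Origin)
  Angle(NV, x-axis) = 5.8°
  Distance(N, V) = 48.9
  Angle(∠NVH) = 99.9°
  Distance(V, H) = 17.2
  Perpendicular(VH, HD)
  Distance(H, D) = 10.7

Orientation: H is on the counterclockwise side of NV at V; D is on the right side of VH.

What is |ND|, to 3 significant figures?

64.2

∠NVH = 99.9°, so VH runs at 5.8° + (180° − 99.9°) = 85.9° from the x-axis; with |VH| = 17.2, H = V + 17.2·(cos 85.9°, sin 85.9°) = (49.9, 22.1). VH is perpendicular to HD; with |HD| = 10.7 on the right of VH, D = H + 10.7·(0.997, -0.0715) = (60.6, 21.3). Then |ND| = |D − N| = 64.2.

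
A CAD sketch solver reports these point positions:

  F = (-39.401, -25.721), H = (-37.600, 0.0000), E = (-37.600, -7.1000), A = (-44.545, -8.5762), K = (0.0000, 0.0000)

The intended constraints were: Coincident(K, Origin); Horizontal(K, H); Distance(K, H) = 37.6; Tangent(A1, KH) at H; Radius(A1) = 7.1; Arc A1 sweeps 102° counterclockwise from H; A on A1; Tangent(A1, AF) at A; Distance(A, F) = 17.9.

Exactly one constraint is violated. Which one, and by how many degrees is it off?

Tangent(A1, AF) at A — off by 4.70°.

K = (0.00, 0.00) ✓; K.y = 0.00, H.y = 0.00 ✓; |KH| = 37.60 ✓; ∠(EH, HK) = 90.00° ✓; |EH| = 7.100 ✓; bearing(E→A) − bearing(E→H) = 102.0° ✓; |EA| = 7.100 ✓; ∠(EA, AF) = 85.30° ✗; |AF| = 17.90 ✓.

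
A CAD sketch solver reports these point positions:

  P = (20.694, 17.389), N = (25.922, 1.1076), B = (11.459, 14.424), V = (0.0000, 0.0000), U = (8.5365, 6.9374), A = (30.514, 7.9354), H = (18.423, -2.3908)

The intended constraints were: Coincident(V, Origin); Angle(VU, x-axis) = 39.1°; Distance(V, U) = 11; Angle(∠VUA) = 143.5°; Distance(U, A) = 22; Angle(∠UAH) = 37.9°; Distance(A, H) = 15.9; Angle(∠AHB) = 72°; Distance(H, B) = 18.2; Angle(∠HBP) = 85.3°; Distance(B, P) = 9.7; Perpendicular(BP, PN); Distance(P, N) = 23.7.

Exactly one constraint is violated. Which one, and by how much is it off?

Distance(P, N) = 23.7 — off by 6.60.

V = (0.00, 0.00) ✓; VU at 39.10° ✓; |VU| = 11.00 ✓; ∠VUA = 143.5° ✓; |UA| = 22.00 ✓; ∠UAH = 37.90° ✓; |AH| = 15.90 ✓; ∠AHB = 72.00° ✓; |HB| = 18.20 ✓; ∠HBP = 85.30° ✓; |BP| = 9.699 ✓; ∠(BP, PN) = 90.00° ✓; |PN| = 17.10 ✗.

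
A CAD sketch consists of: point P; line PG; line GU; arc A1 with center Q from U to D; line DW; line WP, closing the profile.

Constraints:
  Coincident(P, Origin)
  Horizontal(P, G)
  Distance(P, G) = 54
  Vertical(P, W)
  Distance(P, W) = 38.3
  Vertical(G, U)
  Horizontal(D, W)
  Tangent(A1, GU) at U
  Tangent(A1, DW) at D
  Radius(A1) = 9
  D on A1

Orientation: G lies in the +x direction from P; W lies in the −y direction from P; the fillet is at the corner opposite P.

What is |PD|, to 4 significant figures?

59.09

The virtual corner opposite P is at (54.00, -38.30). Since A1 is tangent to GU there, QU ⟂ GU and tangency of A1 to DW means the radius QD is perpendicular to DW, with radius 9.0, so the center Q sits 9.0 in from both sides at Q = (45.00, -29.30). That places the tangent points at U = (54.00, -29.30) on GU and D = (45.00, -38.30) on DW. Then |PD| = |D − P| = 59.09.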